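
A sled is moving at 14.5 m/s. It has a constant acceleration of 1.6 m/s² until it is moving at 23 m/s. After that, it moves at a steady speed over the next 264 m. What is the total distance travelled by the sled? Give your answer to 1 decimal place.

Phase 1 (accelerating): v₀ = 14.5 m/s, a = 1.6 m/s².
v = v₀ + at → t = (23 − 14.5) / 1.6 = 5.31 s
v² = v₀² + 2aΔx → Δx = (23² − 14.5²)/(2·1.6) = 99.6 m

Phase 2 (constant speed): v₀ = 23.0 m/s, a = 0 m/s².
Constant speed: t = d/v = 264/23.0 = 11.5 s
Total distance = 99.6 + 264 = 364 m

363.6 m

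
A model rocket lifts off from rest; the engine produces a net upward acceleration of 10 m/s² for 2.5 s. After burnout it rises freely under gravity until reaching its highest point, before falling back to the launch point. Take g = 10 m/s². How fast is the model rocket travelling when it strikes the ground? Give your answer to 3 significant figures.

35.4 m/s

Phase 1 (powered ascent): v₀ = 0 m/s, a = 10 m/s².
v = v₀ + at = 0 + (10)(2.5) = 25.0 m/s
Δx = v₀t + ½at² = 0·2.5 + 0.5·10·2.5² = 31.2 m

Phase 2 (coasting upward): v₀ = 25.0 m/s, a = -10 m/s².
v = v₀ + at → t = (0 − 25.0) / -10 = 2.50 s
v² = v₀² + 2aΔx → Δx = (0² − 25.0²)/(2·-10) = 31.2 m

Phase 3 (free fall): v₀ = 0 m/s, a = -10 m/s².
Falls 62.5 m from rest: t = √(2·62.5/10) = 3.54 s; v = g·t = 35.4 m/s.
Impact speed = 35.4 m/s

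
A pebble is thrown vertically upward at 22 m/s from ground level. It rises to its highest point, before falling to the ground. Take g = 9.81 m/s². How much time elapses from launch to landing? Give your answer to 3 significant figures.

4.49 s

Phase 1 (rising): v₀ = 22.0 m/s, a = -9.81 m/s².
v = v₀ + at → t = (0 − 22.0) / -9.81 = 2.24 s
v² = v₀² + 2aΔx → Δx = (0² − 22.0²)/(2·-9.81) = 24.7 m

Phase 2 (falling): v₀ = 0 m/s, a = -9.81 m/s².
Falls 24.7 m from rest: t = √(2·24.7/9.81) = 2.24 s; v = g·t = 22.0 m/s.
Total time = 2.24 + 2.24 = 4.49 s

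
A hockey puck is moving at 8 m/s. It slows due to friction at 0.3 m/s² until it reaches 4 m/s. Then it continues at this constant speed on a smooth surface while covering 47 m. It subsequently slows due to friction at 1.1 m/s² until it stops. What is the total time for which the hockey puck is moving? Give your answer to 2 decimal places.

Phase 1 (decelerating): v₀ = 8.00 m/s, a = -0.3 m/s².
v = v₀ + at → t = (4 − 8.00) / -0.3 = 13.3 s
v² = v₀² + 2aΔx → Δx = (4² − 8.00²)/(2·-0.3) = 80.0 m

Phase 2 (constant speed): v₀ = 4.00 m/s, a = 0 m/s².
Constant speed: t = d/v = 47/4.00 = 11.8 s

Phase 3 (decelerating): v₀ = 4.00 m/s, a = -1.1 m/s².
v = v₀ + at → t = (0 − 4.00) / -1.1 = 3.64 s
v² = v₀² + 2aΔx → Δx = (0² − 4.00²)/(2·-1.1) = 7.27 m
Total time = 13.3 + 11.8 + 3.64 = 28.7 s

28.72 s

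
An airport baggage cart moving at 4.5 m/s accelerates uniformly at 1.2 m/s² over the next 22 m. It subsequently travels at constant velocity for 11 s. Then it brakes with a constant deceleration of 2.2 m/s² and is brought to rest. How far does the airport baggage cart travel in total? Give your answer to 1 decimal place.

Phase 1 (accelerating): v₀ = 4.50 m/s, a = 1.2 m/s².
v² = v₀² + 2aΔx = 4.50² + 2·1.2·22 = 73.0 → v = 8.55 m/s
t = (v − v₀)/a = (8.55 − 4.50)/1.2 = 3.37 s

Phase 2 (constant speed): v₀ = 8.55 m/s, a = 0 m/s².
v = v₀ + at = 8.55 + (0)(11) = 8.55 m/s
Δx = v₀t + ½at² = 8.55·11 + 0.5·0·11² = 94.0 m

Phase 3 (decelerating): v₀ = 8.55 m/s, a = -2.2 m/s².
v = v₀ + at → t = (0 − 8.55) / -2.2 = 3.88 s
v² = v₀² + 2aΔx → Δx = (0² − 8.55²)/(2·-2.2) = 16.6 m
Total distance = 22.0 + 94.0 + 16.6 = 133 m

132.6 m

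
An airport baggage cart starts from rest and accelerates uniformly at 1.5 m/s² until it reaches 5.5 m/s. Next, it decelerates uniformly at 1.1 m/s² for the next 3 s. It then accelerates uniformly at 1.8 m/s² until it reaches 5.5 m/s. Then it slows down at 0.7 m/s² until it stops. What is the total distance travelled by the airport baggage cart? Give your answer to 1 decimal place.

50.3 m

Phase 1 (accelerating): v₀ = 0 m/s, a = 1.5 m/s².
v = v₀ + at → t = (5.5 − 0) / 1.5 = 3.67 s
v² = v₀² + 2aΔx → Δx = (5.5² − 0²)/(2·1.5) = 10.1 m

Phase 2 (decelerating): v₀ = 5.50 m/s, a = -1.1 m/s².
v = v₀ + at = 5.50 + (-1.1)(3) = 2.20 m/s
Δx = v₀t + ½at² = 5.50·3 + 0.5·-1.1·3² = 11.6 m

Phase 3 (accelerating): v₀ = 2.20 m/s, a = 1.8 m/s².
v = v₀ + at → t = (5.5 − 2.20) / 1.8 = 1.83 s
v² = v₀² + 2aΔx → Δx = (5.5² − 2.20²)/(2·1.8) = 7.06 m

Phase 4 (decelerating): v₀ = 5.50 m/s, a = -0.7 m/s².
v = v₀ + at → t = (0 − 5.50) / -0.7 = 7.86 s
v² = v₀² + 2aΔx → Δx = (0² − 5.50²)/(2·-0.7) = 21.6 m
Total distance = 10.1 + 11.6 + 7.06 + 21.6 = 50.3 m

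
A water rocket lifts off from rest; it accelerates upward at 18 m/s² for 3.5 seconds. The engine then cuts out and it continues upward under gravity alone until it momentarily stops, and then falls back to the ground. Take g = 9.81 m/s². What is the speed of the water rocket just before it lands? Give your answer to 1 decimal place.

78.3 m/s

Phase 1 (powered ascent): v₀ = 0 m/s, a = 18 m/s².
v = v₀ + at = 0 + (18)(3.5) = 63.0 m/s
Δx = v₀t + ½at² = 0·3.5 + 0.5·18·3.5² = 110 m

Phase 2 (coasting upward): v₀ = 63.0 m/s, a = -9.81 m/s².
v = v₀ + at → t = (0 − 63.0) / -9.81 = 6.42 s
v² = v₀² + 2aΔx → Δx = (0² − 63.0²)/(2·-9.81) = 202 m

Phase 3 (free fall): v₀ = 0 m/s, a = -9.81 m/s².
Falls 313 m from rest: t = √(2·313/9.81) = 7.98 s; v = g·t = 78.3 m/s.
Impact speed = 78.3 m/s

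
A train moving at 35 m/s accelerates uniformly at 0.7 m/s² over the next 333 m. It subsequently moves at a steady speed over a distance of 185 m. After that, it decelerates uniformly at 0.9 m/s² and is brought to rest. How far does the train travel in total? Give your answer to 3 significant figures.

Phase 1 (accelerating): v₀ = 35.0 m/s, a = 0.7 m/s².
v² = v₀² + 2aΔx = 35.0² + 2·0.7·333 = 1690 → v = 41.1 m/s
t = (v − v₀)/a = (41.1 − 35.0)/0.7 = 8.75 s

Phase 2 (constant speed): v₀ = 41.1 m/s, a = 0 m/s².
Constant speed: t = d/v = 185/41.1 = 4.50 s

Phase 3 (decelerating): v₀ = 41.1 m/s, a = -0.9 m/s².
v = v₀ + at → t = (0 − 41.1) / -0.9 = 45.7 s
v² = v₀² + 2aΔx → Δx = (0² − 41.1²)/(2·-0.9) = 940 m
Total distance = 333 + 185 + 940 = 1460 m

1460 m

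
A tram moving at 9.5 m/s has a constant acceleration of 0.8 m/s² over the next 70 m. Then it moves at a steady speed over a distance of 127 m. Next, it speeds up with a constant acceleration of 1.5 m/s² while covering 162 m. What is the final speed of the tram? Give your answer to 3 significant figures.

Phase 1 (accelerating): v₀ = 9.50 m/s, a = 0.8 m/s².
v² = v₀² + 2aΔx = 9.50² + 2·0.8·70 = 202 → v = 14.2 m/s
t = (v − v₀)/a = (14.2 − 9.50)/0.8 = 5.90 s

Phase 2 (constant speed): v₀ = 14.2 m/s, a = 0 m/s².
Constant speed: t = d/v = 127/14.2 = 8.93 s

Phase 3 (accelerating): v₀ = 14.2 m/s, a = 1.5 m/s².
v² = v₀² + 2aΔx = 14.2² + 2·1.5·162 = 688 → v = 26.2 m/s
t = (v − v₀)/a = (26.2 − 14.2)/1.5 = 8.01 s
Final speed = 26.2 m/s

26.2 m/s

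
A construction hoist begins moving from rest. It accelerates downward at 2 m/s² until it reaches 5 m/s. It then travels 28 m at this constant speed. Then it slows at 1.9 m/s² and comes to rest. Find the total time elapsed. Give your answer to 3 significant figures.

Phase 1 (accelerating): v₀ = 0 m/s, a = 2 m/s².
v = v₀ + at → t = (5 − 0) / 2 = 2.50 s
v² = v₀² + 2aΔx → Δx = (5² − 0²)/(2·2) = 6.25 m

Phase 2 (constant speed): v₀ = 5.00 m/s, a = 0 m/s².
Constant speed: t = d/v = 28/5.00 = 5.60 s

Phase 3 (decelerating): v₀ = 5.00 m/s, a = -1.9 m/s².
v = v₀ + at → t = (0 − 5.00) / -1.9 = 2.63 s
v² = v₀² + 2aΔx → Δx = (0² − 5.00²)/(2·-1.9) = 6.58 m
Total time = 2.50 + 5.60 + 2.63 = 10.7 s

10.7 s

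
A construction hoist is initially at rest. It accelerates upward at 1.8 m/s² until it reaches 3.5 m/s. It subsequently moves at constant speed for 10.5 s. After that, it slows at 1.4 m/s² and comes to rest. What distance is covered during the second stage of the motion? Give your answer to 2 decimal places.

36.75 m

Phase 1 (accelerating): v₀ = 0 m/s, a = 1.8 m/s².
v = v₀ + at → t = (3.5 − 0) / 1.8 = 1.94 s
v² = v₀² + 2aΔx → Δx = (3.5² − 0²)/(2·1.8) = 3.40 m

Phase 2 (constant speed): v₀ = 3.50 m/s, a = 0 m/s².
v = v₀ + at = 3.50 + (0)(10.5) = 3.50 m/s
Δx = v₀t + ½at² = 3.50·10.5 + 0.5·0·10.5² = 36.8 m
Distance in phase 2 = 36.8 m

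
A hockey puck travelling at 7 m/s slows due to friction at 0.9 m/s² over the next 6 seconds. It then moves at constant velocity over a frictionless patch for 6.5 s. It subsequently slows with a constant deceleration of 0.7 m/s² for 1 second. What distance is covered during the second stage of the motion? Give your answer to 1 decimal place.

10.4 m

Phase 1 (decelerating): v₀ = 7.00 m/s, a = -0.9 m/s².
v = v₀ + at = 7.00 + (-0.9)(6) = 1.60 m/s
Δx = v₀t + ½at² = 7.00·6 + 0.5·-0.9·6² = 25.8 m

Phase 2 (constant speed): v₀ = 1.60 m/s, a = 0 m/s².
v = v₀ + at = 1.60 + (0)(6.5) = 1.60 m/s
Δx = v₀t + ½at² = 1.60·6.5 + 0.5·0·6.5² = 10.4 m
Distance in phase 2 = 10.4 m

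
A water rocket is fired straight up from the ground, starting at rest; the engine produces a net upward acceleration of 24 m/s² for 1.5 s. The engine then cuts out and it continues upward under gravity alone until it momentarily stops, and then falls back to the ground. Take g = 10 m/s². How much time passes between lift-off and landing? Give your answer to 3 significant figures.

Phase 1 (powered ascent): v₀ = 0 m/s, a = 24 m/s².
v = v₀ + at = 0 + (24)(1.5) = 36.0 m/s
Δx = v₀t + ½at² = 0·1.5 + 0.5·24·1.5² = 27.0 m

Phase 2 (coasting upward): v₀ = 36.0 m/s, a = -10 m/s².
v = v₀ + at → t = (0 − 36.0) / -10 = 3.60 s
v² = v₀² + 2aΔx → Δx = (0² − 36.0²)/(2·-10) = 64.8 m

Phase 3 (free fall): v₀ = 0 m/s, a = -10 m/s².
Falls 91.8 m from rest: t = √(2·91.8/10) = 4.28 s; v = g·t = 42.8 m/s.
Total time = 1.50 + 3.60 + 4.28 = 9.38 s

9.38 s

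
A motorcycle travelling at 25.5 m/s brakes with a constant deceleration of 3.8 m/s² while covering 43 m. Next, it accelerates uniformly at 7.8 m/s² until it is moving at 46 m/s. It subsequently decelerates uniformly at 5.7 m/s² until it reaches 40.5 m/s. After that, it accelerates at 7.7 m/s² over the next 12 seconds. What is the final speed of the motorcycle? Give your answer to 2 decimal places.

Phase 1 (decelerating): v₀ = 25.5 m/s, a = -3.8 m/s².
v² = v₀² + 2aΔx = 25.5² + 2·-3.8·43 = 323 → v = 18.0 m/s
t = (v − v₀)/a = (18.0 − 25.5)/-3.8 = 1.98 s

Phase 2 (accelerating): v₀ = 18.0 m/s, a = 7.8 m/s².
v = v₀ + at → t = (46 − 18.0) / 7.8 = 3.59 s
v² = v₀² + 2aΔx → Δx = (46² − 18.0²)/(2·7.8) = 115 m

Phase 3 (decelerating): v₀ = 46.0 m/s, a = -5.7 m/s².
v = v₀ + at → t = (40.5 − 46.0) / -5.7 = 0.965 s
v² = v₀² + 2aΔx → Δx = (40.5² − 46.0²)/(2·-5.7) = 41.7 m

Phase 4 (accelerating): v₀ = 40.5 m/s, a = 7.7 m/s².
v = v₀ + at = 40.5 + (7.7)(12) = 133 m/s
Δx = v₀t + ½at² = 40.5·12 + 0.5·7.7·12² = 1040 m
Final speed = 133 m/s

132.90 m/s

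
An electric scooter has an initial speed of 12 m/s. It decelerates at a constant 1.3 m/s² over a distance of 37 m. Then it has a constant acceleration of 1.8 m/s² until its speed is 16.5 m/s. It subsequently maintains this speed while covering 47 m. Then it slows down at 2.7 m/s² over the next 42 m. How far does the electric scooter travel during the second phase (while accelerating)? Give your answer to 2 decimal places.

62.35 m

Phase 1 (decelerating): v₀ = 12.0 m/s, a = -1.3 m/s².
v² = v₀² + 2aΔx = 12.0² + 2·-1.3·37 = 47.8 → v = 6.91 m/s
t = (v − v₀)/a = (6.91 − 12.0)/-1.3 = 3.91 s

Phase 2 (accelerating): v₀ = 6.91 m/s, a = 1.8 m/s².
v = v₀ + at → t = (16.5 − 6.91) / 1.8 = 5.33 s
v² = v₀² + 2aΔx → Δx = (16.5² − 6.91²)/(2·1.8) = 62.3 m
Distance in phase 2 = 62.3 m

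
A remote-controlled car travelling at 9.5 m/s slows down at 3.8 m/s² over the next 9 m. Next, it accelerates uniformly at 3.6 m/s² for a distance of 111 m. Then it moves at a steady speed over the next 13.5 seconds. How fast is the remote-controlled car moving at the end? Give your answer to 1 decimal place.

Phase 1 (decelerating): v₀ = 9.50 m/s, a = -3.8 m/s².
v² = v₀² + 2aΔx = 9.50² + 2·-3.8·9 = 21.9 → v = 4.67 m/s
t = (v − v₀)/a = (4.67 − 9.50)/-3.8 = 1.27 s

Phase 2 (accelerating): v₀ = 4.67 m/s, a = 3.6 m/s².
v² = v₀² + 2aΔx = 4.67² + 2·3.6·111 = 821 → v = 28.7 m/s
t = (v − v₀)/a = (28.7 − 4.67)/3.6 = 6.66 s

Phase 3 (constant speed): v₀ = 28.7 m/s, a = 0 m/s².
v = v₀ + at = 28.7 + (0)(13.5) = 28.7 m/s
Δx = v₀t + ½at² = 28.7·13.5 + 0.5·0·13.5² = 387 m
Final speed = 28.7 m/s

28.7 m/s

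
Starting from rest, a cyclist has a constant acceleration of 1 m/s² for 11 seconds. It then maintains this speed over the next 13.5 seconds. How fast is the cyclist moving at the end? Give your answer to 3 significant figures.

Phase 1 (accelerating): v₀ = 0 m/s, a = 1 m/s².
v = v₀ + at = 0 + (1)(11) = 11.0 m/s
Δx = v₀t + ½at² = 0·11 + 0.5·1·11² = 60.5 m

Phase 2 (constant speed): v₀ = 11.0 m/s, a = 0 m/s².
v = v₀ + at = 11.0 + (0)(13.5) = 11.0 m/s
Δx = v₀t + ½at² = 11.0·13.5 + 0.5·0·13.5² = 148 m
Final speed = 11.0 m/s

11.0 m/s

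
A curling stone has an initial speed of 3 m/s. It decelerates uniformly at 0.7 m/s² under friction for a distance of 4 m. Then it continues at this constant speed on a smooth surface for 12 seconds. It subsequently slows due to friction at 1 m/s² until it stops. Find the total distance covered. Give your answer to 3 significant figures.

Phase 1 (decelerating): v₀ = 3.00 m/s, a = -0.7 m/s².
v² = v₀² + 2aΔx = 3.00² + 2·-0.7·4 = 3.40 → v = 1.84 m/s
t = (v − v₀)/a = (1.84 − 3.00)/-0.7 = 1.65 s

Phase 2 (constant speed): v₀ = 1.84 m/s, a = 0 m/s².
v = v₀ + at = 1.84 + (0)(12) = 1.84 m/s
Δx = v₀t + ½at² = 1.84·12 + 0.5·0·12² = 22.1 m

Phase 3 (decelerating): v₀ = 1.84 m/s, a = -1 m/s².
v = v₀ + at → t = (0 − 1.84) / -1 = 1.84 s
v² = v₀² + 2aΔx → Δx = (0² − 1.84²)/(2·-1) = 1.70 m
Total distance = 4.00 + 22.1 + 1.70 = 27.8 m

27.8 m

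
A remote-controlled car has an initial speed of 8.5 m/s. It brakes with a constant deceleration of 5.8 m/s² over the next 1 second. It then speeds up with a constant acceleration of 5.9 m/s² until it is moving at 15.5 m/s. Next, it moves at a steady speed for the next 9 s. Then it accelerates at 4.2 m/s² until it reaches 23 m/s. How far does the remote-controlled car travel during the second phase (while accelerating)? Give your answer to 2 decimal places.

Phase 1 (decelerating): v₀ = 8.50 m/s, a = -5.8 m/s².
v = v₀ + at = 8.50 + (-5.8)(1) = 2.70 m/s
Δx = v₀t + ½at² = 8.50·1 + 0.5·-5.8·1² = 5.60 m

Phase 2 (accelerating): v₀ = 2.70 m/s, a = 5.9 m/s².
v = v₀ + at → t = (15.5 − 2.70) / 5.9 = 2.17 s
v² = v₀² + 2aΔx → Δx = (15.5² − 2.70²)/(2·5.9) = 19.7 m
Distance in phase 2 = 19.7 m

19.74 m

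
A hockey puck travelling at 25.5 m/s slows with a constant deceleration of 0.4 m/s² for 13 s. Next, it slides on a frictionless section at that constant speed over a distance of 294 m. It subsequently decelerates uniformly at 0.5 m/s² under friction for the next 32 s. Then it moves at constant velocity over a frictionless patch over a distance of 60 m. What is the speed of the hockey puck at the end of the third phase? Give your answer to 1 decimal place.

Phase 1 (decelerating): v₀ = 25.5 m/s, a = -0.4 m/s².
v = v₀ + at = 25.5 + (-0.4)(13) = 20.3 m/s
Δx = v₀t + ½at² = 25.5·13 + 0.5·-0.4·13² = 298 m

Phase 2 (constant speed): v₀ = 20.3 m/s, a = 0 m/s².
Constant speed: t = d/v = 294/20.3 = 14.5 s

Phase 3 (decelerating): v₀ = 20.3 m/s, a = -0.5 m/s².
v = v₀ + at = 20.3 + (-0.5)(32) = 4.30 m/s
Δx = v₀t + ½at² = 20.3·32 + 0.5·-0.5·32² = 394 m
Speed at end of phase 3 = 4.30 m/s

4.3 m/s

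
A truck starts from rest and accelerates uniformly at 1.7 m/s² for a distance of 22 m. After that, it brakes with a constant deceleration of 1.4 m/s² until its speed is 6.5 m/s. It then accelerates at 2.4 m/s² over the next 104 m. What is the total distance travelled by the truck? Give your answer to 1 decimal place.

137.6 m

Phase 1 (accelerating): v₀ = 0 m/s, a = 1.7 m/s².
v² = v₀² + 2aΔx = 0² + 2·1.7·22 = 74.8 → v = 8.65 m/s
t = (v − v₀)/a = (8.65 − 0)/1.7 = 5.09 s

Phase 2 (decelerating): v₀ = 8.65 m/s, a = -1.4 m/s².
v = v₀ + at → t = (6.5 − 8.65) / -1.4 = 1.53 s
v² = v₀² + 2aΔx → Δx = (6.5² − 8.65²)/(2·-1.4) = 11.6 m

Phase 3 (accelerating): v₀ = 6.50 m/s, a = 2.4 m/s².
v² = v₀² + 2aΔx = 6.50² + 2·2.4·104 = 541 → v = 23.3 m/s
t = (v − v₀)/a = (23.3 − 6.50)/2.4 = 6.99 s
Total distance = 22.0 + 11.6 + 104 = 138 m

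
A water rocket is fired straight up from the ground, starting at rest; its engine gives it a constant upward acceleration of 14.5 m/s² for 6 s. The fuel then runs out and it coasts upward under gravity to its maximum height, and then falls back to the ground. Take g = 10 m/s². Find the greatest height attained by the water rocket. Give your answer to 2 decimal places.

639.45 m

Phase 1 (powered ascent): v₀ = 0 m/s, a = 14.5 m/s².
v = v₀ + at = 0 + (14.5)(6) = 87.0 m/s
Δx = v₀t + ½at² = 0·6 + 0.5·14.5·6² = 261 m

Phase 2 (coasting upward): v₀ = 87.0 m/s, a = -10 m/s².
v = v₀ + at → t = (0 − 87.0) / -10 = 8.70 s
v² = v₀² + 2aΔx → Δx = (0² − 87.0²)/(2·-10) = 378 m
Maximum height = 261 + 378 = 639 m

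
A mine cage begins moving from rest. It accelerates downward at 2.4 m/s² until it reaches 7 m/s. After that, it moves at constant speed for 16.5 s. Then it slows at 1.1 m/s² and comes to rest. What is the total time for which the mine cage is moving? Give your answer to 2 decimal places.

Phase 1 (accelerating): v₀ = 0 m/s, a = 2.4 m/s².
v = v₀ + at → t = (7 − 0) / 2.4 = 2.92 s
v² = v₀² + 2aΔx → Δx = (7² − 0²)/(2·2.4) = 10.2 m

Phase 2 (constant speed): v₀ = 7.00 m/s, a = 0 m/s².
v = v₀ + at = 7.00 + (0)(16.5) = 7.00 m/s
Δx = v₀t + ½at² = 7.00·16.5 + 0.5·0·16.5² = 116 m

Phase 3 (decelerating): v₀ = 7.00 m/s, a = -1.1 m/s².
v = v₀ + at → t = (0 − 7.00) / -1.1 = 6.36 s
v² = v₀² + 2aΔx → Δx = (0² − 7.00²)/(2·-1.1) = 22.3 m
Total time = 2.92 + 16.5 + 6.36 = 25.8 s

25.78 s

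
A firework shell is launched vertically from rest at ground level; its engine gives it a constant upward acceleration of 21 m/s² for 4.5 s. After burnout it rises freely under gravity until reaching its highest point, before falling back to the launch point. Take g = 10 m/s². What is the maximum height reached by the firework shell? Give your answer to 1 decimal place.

Phase 1 (powered ascent): v₀ = 0 m/s, a = 21 m/s².
v = v₀ + at = 0 + (21)(4.5) = 94.5 m/s
Δx = v₀t + ½at² = 0·4.5 + 0.5·21·4.5² = 213 m

Phase 2 (coasting upward): v₀ = 94.5 m/s, a = -10 m/s².
v = v₀ + at → t = (0 − 94.5) / -10 = 9.45 s
v² = v₀² + 2aΔx → Δx = (0² − 94.5²)/(2·-10) = 447 m
Maximum height = 213 + 447 = 659 m

659.1 m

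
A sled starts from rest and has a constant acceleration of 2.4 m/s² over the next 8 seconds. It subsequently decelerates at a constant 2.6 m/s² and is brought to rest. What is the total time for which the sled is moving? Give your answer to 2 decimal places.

Phase 1 (accelerating): v₀ = 0 m/s, a = 2.4 m/s².
v = v₀ + at = 0 + (2.4)(8) = 19.2 m/s
Δx = v₀t + ½at² = 0·8 + 0.5·2.4·8² = 76.8 m

Phase 2 (decelerating): v₀ = 19.2 m/s, a = -2.6 m/s².
v = v₀ + at → t = (0 − 19.2) / -2.6 = 7.38 s
v² = v₀² + 2aΔx → Δx = (0² − 19.2²)/(2·-2.6) = 70.9 m
Total time = 8.00 + 7.38 = 15.4 s

15.38 s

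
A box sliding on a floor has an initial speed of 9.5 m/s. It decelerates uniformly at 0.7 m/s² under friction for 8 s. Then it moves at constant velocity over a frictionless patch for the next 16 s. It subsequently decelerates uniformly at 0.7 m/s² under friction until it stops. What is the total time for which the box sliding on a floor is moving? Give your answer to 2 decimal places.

29.57 s

Phase 1 (decelerating): v₀ = 9.50 m/s, a = -0.7 m/s².
v = v₀ + at = 9.50 + (-0.7)(8) = 3.90 m/s
Δx = v₀t + ½at² = 9.50·8 + 0.5·-0.7·8² = 53.6 m

Phase 2 (constant speed): v₀ = 3.90 m/s, a = 0 m/s².
v = v₀ + at = 3.90 + (0)(16) = 3.90 m/s
Δx = v₀t + ½at² = 3.90·16 + 0.5·0·16² = 62.4 m

Phase 3 (decelerating): v₀ = 3.90 m/s, a = -0.7 m/s².
v = v₀ + at → t = (0 − 3.90) / -0.7 = 5.57 s
v² = v₀² + 2aΔx → Δx = (0² − 3.90²)/(2·-0.7) = 10.9 m
Total time = 8.00 + 16.0 + 5.57 = 29.6 s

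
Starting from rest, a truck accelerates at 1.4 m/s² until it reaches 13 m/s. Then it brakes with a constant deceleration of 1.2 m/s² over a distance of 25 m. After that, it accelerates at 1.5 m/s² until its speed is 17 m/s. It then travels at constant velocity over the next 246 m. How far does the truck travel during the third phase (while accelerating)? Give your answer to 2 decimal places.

60.00 m

Phase 1 (accelerating): v₀ = 0 m/s, a = 1.4 m/s².
v = v₀ + at → t = (13 − 0) / 1.4 = 9.29 s
v² = v₀² + 2aΔx → Δx = (13² − 0²)/(2·1.4) = 60.4 m

Phase 2 (decelerating): v₀ = 13.0 m/s, a = -1.2 m/s².
v² = v₀² + 2aΔx = 13.0² + 2·-1.2·25 = 109 → v = 10.4 m/s
t = (v − v₀)/a = (10.4 − 13.0)/-1.2 = 2.13 s

Phase 3 (accelerating): v₀ = 10.4 m/s, a = 1.5 m/s².
v = v₀ + at → t = (17 − 10.4) / 1.5 = 4.37 s
v² = v₀² + 2aΔx → Δx = (17² − 10.4²)/(2·1.5) = 60.0 m
Distance in phase 3 = 60.0 m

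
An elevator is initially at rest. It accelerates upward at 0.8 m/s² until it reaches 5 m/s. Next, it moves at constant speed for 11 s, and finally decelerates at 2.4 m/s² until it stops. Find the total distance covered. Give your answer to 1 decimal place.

Phase 1 (accelerating): v₀ = 0 m/s, a = 0.8 m/s².
v = v₀ + at → t = (5 − 0) / 0.8 = 6.25 s
v² = v₀² + 2aΔx → Δx = (5² − 0²)/(2·0.8) = 15.6 m

Phase 2 (constant speed): v₀ = 5.00 m/s, a = 0 m/s².
v = v₀ + at = 5.00 + (0)(11) = 5.00 m/s
Δx = v₀t + ½at² = 5.00·11 + 0.5·0·11² = 55.0 m

Phase 3 (decelerating): v₀ = 5.00 m/s, a = -2.4 m/s².
v = v₀ + at → t = (0 − 5.00) / -2.4 = 2.08 s
v² = v₀² + 2aΔx → Δx = (0² − 5.00²)/(2·-2.4) = 5.21 m
Total distance = 15.6 + 55.0 + 5.21 = 75.8 m

75.8 m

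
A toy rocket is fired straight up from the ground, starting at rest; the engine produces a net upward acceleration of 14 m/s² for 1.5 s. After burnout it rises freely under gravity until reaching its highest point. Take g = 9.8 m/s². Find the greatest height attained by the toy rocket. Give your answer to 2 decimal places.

Phase 1 (powered ascent): v₀ = 0 m/s, a = 14 m/s².
v = v₀ + at = 0 + (14)(1.5) = 21.0 m/s
Δx = v₀t + ½at² = 0·1.5 + 0.5·14·1.5² = 15.8 m

Phase 2 (coasting upward): v₀ = 21.0 m/s, a = -9.8 m/s².
v = v₀ + at → t = (0 − 21.0) / -9.8 = 2.14 s
v² = v₀² + 2aΔx → Δx = (0² − 21.0²)/(2·-9.8) = 22.5 m
Maximum height = 15.8 + 22.5 = 38.2 m

38.25 m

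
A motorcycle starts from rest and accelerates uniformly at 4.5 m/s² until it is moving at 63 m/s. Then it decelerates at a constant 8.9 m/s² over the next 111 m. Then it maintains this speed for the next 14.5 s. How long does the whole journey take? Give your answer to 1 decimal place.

Phase 1 (accelerating): v₀ = 0 m/s, a = 4.5 m/s².
v = v₀ + at → t = (63 − 0) / 4.5 = 14.0 s
v² = v₀² + 2aΔx → Δx = (63² − 0²)/(2·4.5) = 441 m

Phase 2 (decelerating): v₀ = 63.0 m/s, a = -8.9 m/s².
v² = v₀² + 2aΔx = 63.0² + 2·-8.9·111 = 1990 → v = 44.6 m/s
t = (v − v₀)/a = (44.6 − 63.0)/-8.9 = 2.06 s

Phase 3 (constant speed): v₀ = 44.6 m/s, a = 0 m/s².
v = v₀ + at = 44.6 + (0)(14.5) = 44.6 m/s
Δx = v₀t + ½at² = 44.6·14.5 + 0.5·0·14.5² = 647 m
Total time = 14.0 + 2.06 + 14.5 = 30.6 s

30.6 s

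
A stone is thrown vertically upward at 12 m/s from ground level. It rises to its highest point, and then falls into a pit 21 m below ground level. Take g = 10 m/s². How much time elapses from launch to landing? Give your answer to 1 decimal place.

3.6 s

Phase 1 (rising): v₀ = 12.0 m/s, a = -10 m/s².
v = v₀ + at → t = (0 − 12.0) / -10 = 1.20 s
v² = v₀² + 2aΔx → Δx = (0² − 12.0²)/(2·-10) = 7.20 m

Phase 2 (falling): v₀ = 0 m/s, a = -10 m/s².
Falls 28.2 m from rest: t = √(2·28.2/10) = 2.37 s; v = g·t = 23.7 m/s.
Total time = 1.20 + 2.37 = 3.57 s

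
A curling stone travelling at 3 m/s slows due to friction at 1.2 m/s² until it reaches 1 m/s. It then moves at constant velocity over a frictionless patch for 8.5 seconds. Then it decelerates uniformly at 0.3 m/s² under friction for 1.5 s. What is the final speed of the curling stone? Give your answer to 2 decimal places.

0.55 m/s

Phase 1 (decelerating): v₀ = 3.00 m/s, a = -1.2 m/s².
v = v₀ + at → t = (1 − 3.00) / -1.2 = 1.67 s
v² = v₀² + 2aΔx → Δx = (1² − 3.00²)/(2·-1.2) = 3.33 m

Phase 2 (constant speed): v₀ = 1.00 m/s, a = 0 m/s².
v = v₀ + at = 1.00 + (0)(8.5) = 1.00 m/s
Δx = v₀t + ½at² = 1.00·8.5 + 0.5·0·8.5² = 8.50 m

Phase 3 (decelerating): v₀ = 1.00 m/s, a = -0.3 m/s².
v = v₀ + at = 1.00 + (-0.3)(1.5) = 0.550 m/s
Δx = v₀t + ½at² = 1.00·1.5 + 0.5·-0.3·1.5² = 1.16 m
Final speed = 0.550 m/s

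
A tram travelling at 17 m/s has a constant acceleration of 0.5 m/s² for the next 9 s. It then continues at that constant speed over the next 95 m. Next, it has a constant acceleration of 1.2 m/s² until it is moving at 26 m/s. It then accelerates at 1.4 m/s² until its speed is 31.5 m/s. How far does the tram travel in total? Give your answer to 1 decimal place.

470.3 m

Phase 1 (accelerating): v₀ = 17.0 m/s, a = 0.5 m/s².
v = v₀ + at = 17.0 + (0.5)(9) = 21.5 m/s
Δx = v₀t + ½at² = 17.0·9 + 0.5·0.5·9² = 173 m

Phase 2 (constant speed): v₀ = 21.5 m/s, a = 0 m/s².
Constant speed: t = d/v = 95/21.5 = 4.42 s

Phase 3 (accelerating): v₀ = 21.5 m/s, a = 1.2 m/s².
v = v₀ + at → t = (26 − 21.5) / 1.2 = 3.75 s
v² = v₀² + 2aΔx → Δx = (26² − 21.5²)/(2·1.2) = 89.1 m

Phase 4 (accelerating): v₀ = 26.0 m/s, a = 1.4 m/s².
v = v₀ + at → t = (31.5 − 26.0) / 1.4 = 3.93 s
v² = v₀² + 2aΔx → Δx = (31.5² − 26.0²)/(2·1.4) = 113 m
Total distance = 173 + 95.0 + 89.1 + 113 = 470 m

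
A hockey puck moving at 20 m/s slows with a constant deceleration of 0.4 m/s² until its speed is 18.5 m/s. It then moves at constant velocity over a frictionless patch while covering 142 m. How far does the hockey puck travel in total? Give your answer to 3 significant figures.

214 m

Phase 1 (decelerating): v₀ = 20.0 m/s, a = -0.4 m/s².
v = v₀ + at → t = (18.5 − 20.0) / -0.4 = 3.75 s
v² = v₀² + 2aΔx → Δx = (18.5² − 20.0²)/(2·-0.4) = 72.2 m

Phase 2 (constant speed): v₀ = 18.5 m/s, a = 0 m/s².
Constant speed: t = d/v = 142/18.5 = 7.68 s
Total distance = 72.2 + 142 = 214 m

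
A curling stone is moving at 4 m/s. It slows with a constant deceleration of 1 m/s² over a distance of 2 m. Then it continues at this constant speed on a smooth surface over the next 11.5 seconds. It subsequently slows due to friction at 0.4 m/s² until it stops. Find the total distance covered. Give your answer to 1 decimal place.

56.8 m

Phase 1 (decelerating): v₀ = 4.00 m/s, a = -1 m/s².
v² = v₀² + 2aΔx = 4.00² + 2·-1·2 = 12.0 → v = 3.46 m/s
t = (v − v₀)/a = (3.46 − 4.00)/-1 = 0.536 s

Phase 2 (constant speed): v₀ = 3.46 m/s, a = 0 m/s².
v = v₀ + at = 3.46 + (0)(11.5) = 3.46 m/s
Δx = v₀t + ½at² = 3.46·11.5 + 0.5·0·11.5² = 39.8 m

Phase 3 (decelerating): v₀ = 3.46 m/s, a = -0.4 m/s².
v = v₀ + at → t = (0 − 3.46) / -0.4 = 8.66 s
v² = v₀² + 2aΔx → Δx = (0² − 3.46²)/(2·-0.4) = 15.0 m
Total distance = 2.00 + 39.8 + 15.0 = 56.8 m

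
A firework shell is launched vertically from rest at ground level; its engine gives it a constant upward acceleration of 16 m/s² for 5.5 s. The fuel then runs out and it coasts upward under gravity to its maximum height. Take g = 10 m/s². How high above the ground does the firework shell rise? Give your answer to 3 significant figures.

Phase 1 (powered ascent): v₀ = 0 m/s, a = 16 m/s².
v = v₀ + at = 0 + (16)(5.5) = 88.0 m/s
Δx = v₀t + ½at² = 0·5.5 + 0.5·16·5.5² = 242 m

Phase 2 (coasting upward): v₀ = 88.0 m/s, a = -10 m/s².
v = v₀ + at → t = (0 − 88.0) / -10 = 8.80 s
v² = v₀² + 2aΔx → Δx = (0² − 88.0²)/(2·-10) = 387 m
Maximum height = 242 + 387 = 629 m

629 m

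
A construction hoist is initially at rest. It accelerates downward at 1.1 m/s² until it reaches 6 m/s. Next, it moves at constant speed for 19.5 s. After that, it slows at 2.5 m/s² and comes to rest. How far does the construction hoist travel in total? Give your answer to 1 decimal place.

140.6 m

Phase 1 (accelerating): v₀ = 0 m/s, a = 1.1 m/s².
v = v₀ + at → t = (6 − 0) / 1.1 = 5.45 s
v² = v₀² + 2aΔx → Δx = (6² − 0²)/(2·1.1) = 16.4 m

Phase 2 (constant speed): v₀ = 6.00 m/s, a = 0 m/s².
v = v₀ + at = 6.00 + (0)(19.5) = 6.00 m/s
Δx = v₀t + ½at² = 6.00·19.5 + 0.5·0·19.5² = 117 m

Phase 3 (decelerating): v₀ = 6.00 m/s, a = -2.5 m/s².
v = v₀ + at → t = (0 − 6.00) / -2.5 = 2.40 s
v² = v₀² + 2aΔx → Δx = (0² − 6.00²)/(2·-2.5) = 7.20 m
Total distance = 16.4 + 117 + 7.20 = 141 m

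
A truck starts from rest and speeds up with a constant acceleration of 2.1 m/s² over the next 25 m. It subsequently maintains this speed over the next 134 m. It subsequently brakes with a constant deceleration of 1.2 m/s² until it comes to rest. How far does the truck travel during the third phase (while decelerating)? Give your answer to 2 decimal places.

43.75 m

Phase 1 (accelerating): v₀ = 0 m/s, a = 2.1 m/s².
v² = v₀² + 2aΔx = 0² + 2·2.1·25 = 105 → v = 10.2 m/s
t = (v − v₀)/a = (10.2 − 0)/2.1 = 4.88 s

Phase 2 (constant speed): v₀ = 10.2 m/s, a = 0 m/s².
Constant speed: t = d/v = 134/10.2 = 13.1 s

Phase 3 (decelerating): v₀ = 10.2 m/s, a = -1.2 m/s².
v = v₀ + at → t = (0 − 10.2) / -1.2 = 8.54 s
v² = v₀² + 2aΔx → Δx = (0² − 10.2²)/(2·-1.2) = 43.7 m
Distance in phase 3 = 43.7 m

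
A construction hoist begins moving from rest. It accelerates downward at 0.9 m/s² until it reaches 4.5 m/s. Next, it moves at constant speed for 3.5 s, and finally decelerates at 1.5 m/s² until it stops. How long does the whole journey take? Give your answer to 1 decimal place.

Phase 1 (accelerating): v₀ = 0 m/s, a = 0.9 m/s².
v = v₀ + at → t = (4.5 − 0) / 0.9 = 5.00 s
v² = v₀² + 2aΔx → Δx = (4.5² − 0²)/(2·0.9) = 11.2 m

Phase 2 (constant speed): v₀ = 4.50 m/s, a = 0 m/s².
v = v₀ + at = 4.50 + (0)(3.5) = 4.50 m/s
Δx = v₀t + ½at² = 4.50·3.5 + 0.5·0·3.5² = 15.8 m

Phase 3 (decelerating): v₀ = 4.50 m/s, a = -1.5 m/s².
v = v₀ + at → t = (0 − 4.50) / -1.5 = 3.00 s
v² = v₀² + 2aΔx → Δx = (0² − 4.50²)/(2·-1.5) = 6.75 m
Total time = 5.00 + 3.50 + 3.00 = 11.5 s

11.5 s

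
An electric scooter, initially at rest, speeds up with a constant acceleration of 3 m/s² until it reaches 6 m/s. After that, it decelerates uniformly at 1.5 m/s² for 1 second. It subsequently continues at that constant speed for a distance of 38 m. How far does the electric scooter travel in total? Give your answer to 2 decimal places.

49.25 m

Phase 1 (accelerating): v₀ = 0 m/s, a = 3 m/s².
v = v₀ + at → t = (6 − 0) / 3 = 2.00 s
v² = v₀² + 2aΔx → Δx = (6² − 0²)/(2·3) = 6.00 m

Phase 2 (decelerating): v₀ = 6.00 m/s, a = -1.5 m/s².
v = v₀ + at = 6.00 + (-1.5)(1) = 4.50 m/s
Δx = v₀t + ½at² = 6.00·1 + 0.5·-1.5·1² = 5.25 m

Phase 3 (constant speed): v₀ = 4.50 m/s, a = 0 m/s².
Constant speed: t = d/v = 38/4.50 = 8.44 s
Total distance = 6.00 + 5.25 + 38.0 = 49.2 m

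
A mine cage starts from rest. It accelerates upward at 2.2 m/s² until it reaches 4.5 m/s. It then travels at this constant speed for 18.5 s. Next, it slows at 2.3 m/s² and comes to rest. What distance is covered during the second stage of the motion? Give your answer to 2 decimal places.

Phase 1 (accelerating): v₀ = 0 m/s, a = 2.2 m/s².
v = v₀ + at → t = (4.5 − 0) / 2.2 = 2.05 s
v² = v₀² + 2aΔx → Δx = (4.5² − 0²)/(2·2.2) = 4.60 m

Phase 2 (constant speed): v₀ = 4.50 m/s, a = 0 m/s².
v = v₀ + at = 4.50 + (0)(18.5) = 4.50 m/s
Δx = v₀t + ½at² = 4.50·18.5 + 0.5·0·18.5² = 83.2 m
Distance in phase 2 = 83.2 m

83.25 m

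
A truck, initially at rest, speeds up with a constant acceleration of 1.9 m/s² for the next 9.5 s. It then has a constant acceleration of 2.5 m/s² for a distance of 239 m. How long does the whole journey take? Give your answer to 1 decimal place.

17.9 s

Phase 1 (accelerating): v₀ = 0 m/s, a = 1.9 m/s².
v = v₀ + at = 0 + (1.9)(9.5) = 18.1 m/s
Δx = v₀t + ½at² = 0·9.5 + 0.5·1.9·9.5² = 85.7 m

Phase 2 (accelerating): v₀ = 18.1 m/s, a = 2.5 m/s².
v² = v₀² + 2aΔx = 18.1² + 2·2.5·239 = 1520 → v = 39.0 m/s
t = (v − v₀)/a = (39.0 − 18.1)/2.5 = 8.38 s
Total time = 9.50 + 8.38 = 17.9 s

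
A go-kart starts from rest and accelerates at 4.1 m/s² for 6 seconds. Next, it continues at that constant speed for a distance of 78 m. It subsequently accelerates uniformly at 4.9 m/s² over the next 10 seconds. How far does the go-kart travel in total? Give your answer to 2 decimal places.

642.80 m

Phase 1 (accelerating): v₀ = 0 m/s, a = 4.1 m/s².
v = v₀ + at = 0 + (4.1)(6) = 24.6 m/s
Δx = v₀t + ½at² = 0·6 + 0.5·4.1·6² = 73.8 m

Phase 2 (constant speed): v₀ = 24.6 m/s, a = 0 m/s².
Constant speed: t = d/v = 78/24.6 = 3.17 s

Phase 3 (accelerating): v₀ = 24.6 m/s, a = 4.9 m/s².
v = v₀ + at = 24.6 + (4.9)(10) = 73.6 m/s
Δx = v₀t + ½at² = 24.6·10 + 0.5·4.9·10² = 491 m
Total distance = 73.8 + 78.0 + 491 = 643 m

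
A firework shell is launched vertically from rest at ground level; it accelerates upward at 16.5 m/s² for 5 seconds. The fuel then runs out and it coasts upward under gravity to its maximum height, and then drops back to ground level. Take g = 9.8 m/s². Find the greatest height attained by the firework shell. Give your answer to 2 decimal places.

553.51 m

Phase 1 (powered ascent): v₀ = 0 m/s, a = 16.5 m/s².
v = v₀ + at = 0 + (16.5)(5) = 82.5 m/s
Δx = v₀t + ½at² = 0·5 + 0.5·16.5·5² = 206 m

Phase 2 (coasting upward): v₀ = 82.5 m/s, a = -9.8 m/s².
v = v₀ + at → t = (0 − 82.5) / -9.8 = 8.42 s
v² = v₀² + 2aΔx → Δx = (0² − 82.5²)/(2·-9.8) = 347 m
Maximum height = 206 + 347 = 554 m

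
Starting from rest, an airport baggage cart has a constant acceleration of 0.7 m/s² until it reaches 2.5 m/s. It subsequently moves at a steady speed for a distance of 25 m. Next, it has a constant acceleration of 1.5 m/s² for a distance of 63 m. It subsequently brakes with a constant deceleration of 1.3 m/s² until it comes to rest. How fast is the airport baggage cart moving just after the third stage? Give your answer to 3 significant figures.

14.0 m/s

Phase 1 (accelerating): v₀ = 0 m/s, a = 0.7 m/s².
v = v₀ + at → t = (2.5 − 0) / 0.7 = 3.57 s
v² = v₀² + 2aΔx → Δx = (2.5² − 0²)/(2·0.7) = 4.46 m

Phase 2 (constant speed): v₀ = 2.50 m/s, a = 0 m/s².
Constant speed: t = d/v = 25/2.50 = 10.0 s

Phase 3 (accelerating): v₀ = 2.50 m/s, a = 1.5 m/s².
v² = v₀² + 2aΔx = 2.50² + 2·1.5·63 = 195 → v = 14.0 m/s
t = (v − v₀)/a = (14.0 − 2.50)/1.5 = 7.65 s
Speed at end of phase 3 = 14.0 m/s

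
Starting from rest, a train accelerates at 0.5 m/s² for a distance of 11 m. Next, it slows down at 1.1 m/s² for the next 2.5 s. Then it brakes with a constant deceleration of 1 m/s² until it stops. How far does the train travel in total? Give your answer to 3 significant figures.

Phase 1 (accelerating): v₀ = 0 m/s, a = 0.5 m/s².
v² = v₀² + 2aΔx = 0² + 2·0.5·11 = 11.0 → v = 3.32 m/s
t = (v − v₀)/a = (3.32 − 0)/0.5 = 6.63 s

Phase 2 (decelerating): v₀ = 3.32 m/s, a = -1.1 m/s².
v = v₀ + at = 3.32 + (-1.1)(2.5) = 0.567 m/s
Δx = v₀t + ½at² = 3.32·2.5 + 0.5·-1.1·2.5² = 4.85 m

Phase 3 (decelerating): v₀ = 0.567 m/s, a = -1 m/s².
v = v₀ + at → t = (0 − 0.567) / -1 = 0.567 s
v² = v₀² + 2aΔx → Δx = (0² − 0.567²)/(2·-1) = 0.161 m
Total distance = 11.0 + 4.85 + 0.161 = 16.0 m

16.0 m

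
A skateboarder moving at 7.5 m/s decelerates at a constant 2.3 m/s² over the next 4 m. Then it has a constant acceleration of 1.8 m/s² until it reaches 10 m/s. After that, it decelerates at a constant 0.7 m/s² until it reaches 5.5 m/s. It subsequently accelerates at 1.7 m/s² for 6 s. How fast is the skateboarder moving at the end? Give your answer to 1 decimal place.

15.7 m/s

Phase 1 (decelerating): v₀ = 7.50 m/s, a = -2.3 m/s².
v² = v₀² + 2aΔx = 7.50² + 2·-2.3·4 = 37.9 → v = 6.15 m/s
t = (v − v₀)/a = (6.15 − 7.50)/-2.3 = 0.586 s

Phase 2 (accelerating): v₀ = 6.15 m/s, a = 1.8 m/s².
v = v₀ + at → t = (10 − 6.15) / 1.8 = 2.14 s
v² = v₀² + 2aΔx → Δx = (10² − 6.15²)/(2·1.8) = 17.3 m

Phase 3 (decelerating): v₀ = 10.0 m/s, a = -0.7 m/s².
v = v₀ + at → t = (5.5 − 10.0) / -0.7 = 6.43 s
v² = v₀² + 2aΔx → Δx = (5.5² − 10.0²)/(2·-0.7) = 49.8 m

Phase 4 (accelerating): v₀ = 5.50 m/s, a = 1.7 m/s².
v = v₀ + at = 5.50 + (1.7)(6) = 15.7 m/s
Δx = v₀t + ½at² = 5.50·6 + 0.5·1.7·6² = 63.6 m
Final speed = 15.7 m/s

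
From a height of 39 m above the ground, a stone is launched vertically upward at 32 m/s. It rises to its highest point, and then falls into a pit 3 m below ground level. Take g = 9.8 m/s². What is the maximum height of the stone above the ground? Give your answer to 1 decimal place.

91.2 m

Phase 1 (rising): v₀ = 32.0 m/s, a = -9.8 m/s².
v = v₀ + at → t = (0 − 32.0) / -9.8 = 3.27 s
v² = v₀² + 2aΔx → Δx = (0² − 32.0²)/(2·-9.8) = 52.2 m
Maximum height = 39 + 52.2 = 91.2 m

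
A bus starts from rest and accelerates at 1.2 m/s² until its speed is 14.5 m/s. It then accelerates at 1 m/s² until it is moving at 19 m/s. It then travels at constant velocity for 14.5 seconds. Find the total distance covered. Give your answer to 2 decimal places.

438.48 m

Phase 1 (accelerating): v₀ = 0 m/s, a = 1.2 m/s².
v = v₀ + at → t = (14.5 − 0) / 1.2 = 12.1 s
v² = v₀² + 2aΔx → Δx = (14.5² − 0²)/(2·1.2) = 87.6 m

Phase 2 (accelerating): v₀ = 14.5 m/s, a = 1 m/s².
v = v₀ + at → t = (19 − 14.5) / 1 = 4.50 s
v² = v₀² + 2aΔx → Δx = (19² − 14.5²)/(2·1) = 75.4 m

Phase 3 (constant speed): v₀ = 19.0 m/s, a = 0 m/s².
v = v₀ + at = 19.0 + (0)(14.5) = 19.0 m/s
Δx = v₀t + ½at² = 19.0·14.5 + 0.5·0·14.5² = 276 m
Total distance = 87.6 + 75.4 + 276 = 438 m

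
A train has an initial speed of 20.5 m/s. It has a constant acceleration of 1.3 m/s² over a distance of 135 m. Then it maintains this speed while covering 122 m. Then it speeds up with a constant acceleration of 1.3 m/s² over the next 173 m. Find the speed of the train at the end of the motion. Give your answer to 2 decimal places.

Phase 1 (accelerating): v₀ = 20.5 m/s, a = 1.3 m/s².
v² = v₀² + 2aΔx = 20.5² + 2·1.3·135 = 771 → v = 27.8 m/s
t = (v − v₀)/a = (27.8 − 20.5)/1.3 = 5.59 s

Phase 2 (constant speed): v₀ = 27.8 m/s, a = 0 m/s².
Constant speed: t = d/v = 122/27.8 = 4.39 s

Phase 3 (accelerating): v₀ = 27.8 m/s, a = 1.3 m/s².
v² = v₀² + 2aΔx = 27.8² + 2·1.3·173 = 1220 → v = 34.9 m/s
t = (v − v₀)/a = (34.9 − 27.8)/1.3 = 5.52 s
Final speed = 34.9 m/s

34.94 m/s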